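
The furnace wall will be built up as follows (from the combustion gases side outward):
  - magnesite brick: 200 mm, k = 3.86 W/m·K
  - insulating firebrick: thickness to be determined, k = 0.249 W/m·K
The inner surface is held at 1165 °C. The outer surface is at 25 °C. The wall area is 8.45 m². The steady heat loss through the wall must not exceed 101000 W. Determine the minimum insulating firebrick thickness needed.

Thermal resistances in series:
R_magnesite brick = L/(kA) = 0.2/(3.86×8.45) = 0.006132 K/W
Sum of the known resistances R_other = 0.006132 K/W
Required total resistance R_tot = ΔT/Q_allow = 1140/101000 = 0.01129 K/W
R_insulating firebrick = R_tot − R_other = 0.005155 K/W
L = R·k·A = 0.005155×0.249×8.45

L ≈ 10.8 mm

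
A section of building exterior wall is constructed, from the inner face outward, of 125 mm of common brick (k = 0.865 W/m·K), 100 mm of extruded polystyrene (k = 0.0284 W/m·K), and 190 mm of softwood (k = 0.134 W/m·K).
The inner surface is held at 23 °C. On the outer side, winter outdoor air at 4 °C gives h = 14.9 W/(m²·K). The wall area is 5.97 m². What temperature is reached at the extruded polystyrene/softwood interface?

Model the wall as resistances in series:
R_common brick = L/(kA) = 0.125/(0.865×5.97) = 0.02421 K/W
R_extruded polystyrene = L/(kA) = 0.1/(0.0284×5.97) = 0.5898 K/W
R_softwood = L/(kA) = 0.19/(0.134×5.97) = 0.2375 K/W
R_outer film = 1/(h_o·A) = 1/(14.9×5.97) = 0.01124 K/W
R_total = 0.8628 K/W;  Q = ΔT/R_total = 19/0.8628 = 22.02 W
T_interface = T_inner − Q·ΣR(inner→interface) = 23 − 22×0.614

T ≈ 9.48 °C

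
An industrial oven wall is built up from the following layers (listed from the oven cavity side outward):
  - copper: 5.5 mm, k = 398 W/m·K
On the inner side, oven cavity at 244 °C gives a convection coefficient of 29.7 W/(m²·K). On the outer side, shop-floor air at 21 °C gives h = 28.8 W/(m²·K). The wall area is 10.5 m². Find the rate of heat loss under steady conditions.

Treating each layer as a thermal resistance in series:
R_inner film = 1/(h_i·A) = 1/(29.7×10.5) = 0.003207 K/W
R_copper = L/(kA) = 0.0055/(398×10.5) = 1.316×10^-6 K/W
R_outer film = 1/(h_o·A) = 1/(28.8×10.5) = 0.003307 K/W
R_total = 0.006515 K/W
Q = ΔT / R_total = 223 / 0.006515

Q ≈ 34200 W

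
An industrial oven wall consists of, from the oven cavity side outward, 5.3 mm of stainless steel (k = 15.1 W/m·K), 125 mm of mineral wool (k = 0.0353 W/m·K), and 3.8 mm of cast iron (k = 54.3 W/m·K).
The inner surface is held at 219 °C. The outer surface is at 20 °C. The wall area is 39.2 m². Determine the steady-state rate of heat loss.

Q ≈ 2200 W

Series thermal resistances:
R_stainless steel = L/(kA) = 0.0053/(15.1×39.2) = 8.954×10^-6 K/W
R_mineral wool = L/(kA) = 0.125/(0.0353×39.2) = 0.09033 K/W
R_cast iron = L/(kA) = 0.0038/(54.3×39.2) = 1.785×10^-6 K/W
R_total = 0.09034 K/W
Q = ΔT / R_total = 199 / 0.09034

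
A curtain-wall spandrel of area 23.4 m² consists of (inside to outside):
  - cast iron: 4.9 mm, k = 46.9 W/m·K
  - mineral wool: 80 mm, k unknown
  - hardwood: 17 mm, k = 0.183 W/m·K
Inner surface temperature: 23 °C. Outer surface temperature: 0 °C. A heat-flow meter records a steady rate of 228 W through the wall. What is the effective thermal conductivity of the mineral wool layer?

Treating each layer as a thermal resistance in series:
R_cast iron = L/(kA) = 0.0049/(46.9×23.4) = 4.465×10^-6 K/W
R_hardwood = L/(kA) = 0.017/(0.183×23.4) = 0.00397 K/W
Sum of known resistances R_other = 0.003974 K/W
Total R = ΔT/Q = 23/228 = 0.1009 K/W
R_mineral wool = R_total − R_other = 0.0969 K/W
k = L/(R·A) = 0.08/(0.0969×23.4)

k ≈ 0.0353 W/(m·K)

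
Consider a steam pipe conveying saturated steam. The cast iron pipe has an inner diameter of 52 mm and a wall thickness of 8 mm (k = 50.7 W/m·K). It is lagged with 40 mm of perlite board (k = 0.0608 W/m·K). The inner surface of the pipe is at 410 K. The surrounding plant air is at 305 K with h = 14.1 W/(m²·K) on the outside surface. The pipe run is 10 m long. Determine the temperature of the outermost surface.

Treating each annulus and film as a series resistance:
R_cast iron pipe wall = ln(34/26)/(2π×50.7×10) = 8.421×10^-5 K/W
R_perlite board = ln(74/34)/(2π×0.0608×10) = 0.2036 K/W
R_outer film = 1/(h_o·2πr_oL) = 1/(14.1×2π×0.074×10) = 0.01525 K/W
R_total = 0.2189 K/W
Q = ΔT/R_total = 105/0.2189
Q = 480 W
T_interface = T_inner − Q·ΣR(inner→interface) = 410 − 480×0.2037

T ≈ 312 K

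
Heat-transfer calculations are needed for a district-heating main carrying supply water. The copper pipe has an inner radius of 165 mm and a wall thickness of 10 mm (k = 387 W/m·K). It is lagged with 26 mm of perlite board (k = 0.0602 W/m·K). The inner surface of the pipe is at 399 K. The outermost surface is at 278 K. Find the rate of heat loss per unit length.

q′ ≈ 330 W/m

Treating each annulus and film as a series resistance:
R_copper pipe wall = ln(175/165)/(2π×387×1) = 2.42×10^-5 K/W
R_perlite board = ln(201/175)/(2π×0.0602×1) = 0.3662 K/W
R_total = 0.3662 K/W
Q = ΔT/R_total = 121/0.3662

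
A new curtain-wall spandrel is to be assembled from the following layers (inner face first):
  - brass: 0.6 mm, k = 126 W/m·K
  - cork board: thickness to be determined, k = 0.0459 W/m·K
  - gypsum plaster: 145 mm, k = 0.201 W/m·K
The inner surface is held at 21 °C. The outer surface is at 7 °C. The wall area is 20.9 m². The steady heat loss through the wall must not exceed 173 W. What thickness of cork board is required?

L ≈ 44.5 mm

Treating each layer as a thermal resistance in series:
R_brass = L/(kA) = 0.0006/(126×20.9) = 2.278×10^-7 K/W
R_gypsum plaster = L/(kA) = 0.145/(0.201×20.9) = 0.03452 K/W
Sum of the known resistances R_other = 0.03452 K/W
Required total resistance R_tot = ΔT/Q_allow = 14/173 = 0.08092 K/W
R_cork board = R_tot − R_other = 0.04641 K/W
L = R·k·A = 0.04641×0.0459×20.9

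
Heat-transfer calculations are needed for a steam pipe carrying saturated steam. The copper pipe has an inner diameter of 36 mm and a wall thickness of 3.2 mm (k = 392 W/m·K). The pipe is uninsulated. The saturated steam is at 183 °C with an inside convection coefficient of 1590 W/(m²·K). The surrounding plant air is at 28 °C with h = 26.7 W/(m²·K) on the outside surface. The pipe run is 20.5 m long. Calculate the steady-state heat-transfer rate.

Radial resistances (cylindrical: R_cond = ln(r_o/r_i)/(2πkL), R_conv = 1/(h·2πrL)):
R_inner film = 1/(h_i·2πr₁L) = 1/(1590×2π×0.018×20.5) = 2.713×10^-4 K/W
R_copper pipe wall = ln(21.2/18)/(2π×392×20.5) = 3.241×10^-6 K/W
R_outer film = 1/(h_o·2πr_oL) = 1/(26.7×2π×0.0212×20.5) = 0.01372 K/W
R_total = 0.01399 K/W
Q = ΔT/R_total = 155/0.01399

Q ≈ 11100 W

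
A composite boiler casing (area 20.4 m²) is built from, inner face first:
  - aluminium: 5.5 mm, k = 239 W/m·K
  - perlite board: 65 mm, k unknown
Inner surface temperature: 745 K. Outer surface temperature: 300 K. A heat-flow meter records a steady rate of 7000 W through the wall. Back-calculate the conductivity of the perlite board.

k ≈ 0.0501 W/(m·K)

Using the resistance-network approach (series):
R_aluminium = L/(kA) = 0.0055/(239×20.4) = 1.128×10^-6 K/W
Sum of known resistances R_other = 1.128×10^-6 K/W
Total R = ΔT/Q = 445/7000 = 0.06357 K/W
R_perlite board = R_total − R_other = 0.06357 K/W
k = L/(R·A) = 0.065/(0.06357×20.4)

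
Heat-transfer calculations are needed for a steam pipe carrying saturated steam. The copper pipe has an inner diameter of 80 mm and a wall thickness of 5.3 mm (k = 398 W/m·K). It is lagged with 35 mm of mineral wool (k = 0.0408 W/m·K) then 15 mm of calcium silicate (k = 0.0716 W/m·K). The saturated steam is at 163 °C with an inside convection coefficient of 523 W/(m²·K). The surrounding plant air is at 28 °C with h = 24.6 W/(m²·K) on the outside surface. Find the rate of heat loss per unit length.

Per-layer cylindrical resistances, series-summed:
R_inner film = 1/(h_i·2πr₁L) = 1/(523×2π×0.04×1) = 0.007608 K/W
R_copper pipe wall = ln(45.3/40)/(2π×398×1) = 4.976×10^-5 K/W
R_mineral wool = ln(80.3/45.3)/(2π×0.0408×1) = 2.233 K/W
R_calcium silicate = ln(95.3/80.3)/(2π×0.0716×1) = 0.3807 K/W
R_outer film = 1/(h_o·2πr_oL) = 1/(24.6×2π×0.0953×1) = 0.06789 K/W
R_total = 2.689 K/W
Q = ΔT/R_total = 135/2.689

q′ ≈ 50.2 W/m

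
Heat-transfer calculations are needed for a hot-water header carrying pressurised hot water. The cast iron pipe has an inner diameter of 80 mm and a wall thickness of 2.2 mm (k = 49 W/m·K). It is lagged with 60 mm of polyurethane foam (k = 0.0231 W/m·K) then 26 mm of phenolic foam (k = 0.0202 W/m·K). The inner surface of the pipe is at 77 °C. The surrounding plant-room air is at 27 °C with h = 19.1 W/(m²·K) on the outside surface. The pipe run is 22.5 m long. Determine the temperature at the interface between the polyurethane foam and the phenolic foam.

T ≈ 38.6 °C

Per-layer cylindrical resistances, series-summed:
R_cast iron pipe wall = ln(42.2/40)/(2π×49×22.5) = 7.729×10^-6 K/W
R_polyurethane foam = ln(102.2/42.2)/(2π×0.0231×22.5) = 0.2709 K/W
R_phenolic foam = ln(128.2/102.2)/(2π×0.0202×22.5) = 0.07937 K/W
R_outer film = 1/(h_o·2πr_oL) = 1/(19.1×2π×0.1282×22.5) = 0.002889 K/W
R_total = 0.3531 K/W
Q = ΔT/R_total = 50/0.3531
Q = 142 W
T_interface = T_inner − Q·ΣR(inner→interface) = 77 − 142×0.2709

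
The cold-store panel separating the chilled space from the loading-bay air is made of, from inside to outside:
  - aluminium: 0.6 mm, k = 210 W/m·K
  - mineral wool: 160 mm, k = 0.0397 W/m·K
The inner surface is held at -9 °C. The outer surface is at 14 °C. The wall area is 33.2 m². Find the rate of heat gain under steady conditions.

Q ≈ 189 W

Series thermal resistances:
R_aluminium = L/(kA) = 0.0006/(210×33.2) = 8.606×10^-8 K/W
R_mineral wool = L/(kA) = 0.16/(0.0397×33.2) = 0.1214 K/W
R_total = 0.1214 K/W
Q = ΔT / R_total = 23 / 0.1214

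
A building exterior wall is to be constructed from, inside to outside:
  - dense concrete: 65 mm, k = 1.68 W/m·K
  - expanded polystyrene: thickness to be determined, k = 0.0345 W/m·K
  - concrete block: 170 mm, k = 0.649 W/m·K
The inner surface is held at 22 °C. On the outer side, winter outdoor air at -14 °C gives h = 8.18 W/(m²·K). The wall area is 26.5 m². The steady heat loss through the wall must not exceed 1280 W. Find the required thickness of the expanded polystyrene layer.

Treating each layer as a thermal resistance in series:
R_dense concrete = L/(kA) = 0.065/(1.68×26.5) = 0.00146 K/W
R_concrete block = L/(kA) = 0.17/(0.649×26.5) = 0.009885 K/W
R_outer film = 1/(h_o·A) = 1/(8.18×26.5) = 0.004613 K/W
Sum of the known resistances R_other = 0.01596 K/W
Required total resistance R_tot = ΔT/Q_allow = 36/1280 = 0.02813 K/W
R_expanded polystyrene = R_tot − R_other = 0.01217 K/W
L = R·k·A = 0.01217×0.0345×26.5

L ≈ 11.1 mm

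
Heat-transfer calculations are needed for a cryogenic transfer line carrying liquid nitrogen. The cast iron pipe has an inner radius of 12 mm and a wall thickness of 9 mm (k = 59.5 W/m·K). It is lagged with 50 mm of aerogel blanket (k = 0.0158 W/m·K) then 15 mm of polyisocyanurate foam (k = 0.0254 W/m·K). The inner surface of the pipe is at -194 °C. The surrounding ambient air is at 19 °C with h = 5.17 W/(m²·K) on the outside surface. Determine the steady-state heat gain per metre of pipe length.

q′ ≈ 15.4 W/m

Per-layer cylindrical resistances, series-summed:
R_cast iron pipe wall = ln(21/12)/(2π×59.5×1) = 0.001497 K/W
R_aerogel blanket = ln(71/21)/(2π×0.0158×1) = 12.27 K/W
R_polyisocyanurate foam = ln(86/71)/(2π×0.0254×1) = 1.201 K/W
R_outer film = 1/(h_o·2πr_oL) = 1/(5.17×2π×0.086×1) = 0.358 K/W
R_total = 13.83 K/W
Q = ΔT/R_total = 213/13.83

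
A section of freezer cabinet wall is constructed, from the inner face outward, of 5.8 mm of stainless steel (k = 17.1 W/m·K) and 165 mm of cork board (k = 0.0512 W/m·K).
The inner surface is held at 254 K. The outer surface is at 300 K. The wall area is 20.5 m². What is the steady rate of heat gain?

Thermal resistances in series:
R_stainless steel = L/(kA) = 0.0058/(17.1×20.5) = 1.655×10^-5 K/W
R_cork board = L/(kA) = 0.165/(0.0512×20.5) = 0.1572 K/W
R_total = 0.1572 K/W
Q = ΔT / R_total = 46 / 0.1572

Q ≈ 293 W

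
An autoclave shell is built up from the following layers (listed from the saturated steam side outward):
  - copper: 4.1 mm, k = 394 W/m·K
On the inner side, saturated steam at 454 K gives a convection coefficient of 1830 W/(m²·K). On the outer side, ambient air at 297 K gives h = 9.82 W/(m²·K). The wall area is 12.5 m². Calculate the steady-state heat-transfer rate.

Q ≈ 19200 W

Series thermal resistances:
R_inner film = 1/(h_i·A) = 1/(1830×12.5) = 4.372×10^-5 K/W
R_copper = L/(kA) = 0.0041/(394×12.5) = 8.325×10^-7 K/W
R_outer film = 1/(h_o·A) = 1/(9.82×12.5) = 0.008147 K/W
R_total = 0.008191 K/W
Q = ΔT / R_total = 157 / 0.008191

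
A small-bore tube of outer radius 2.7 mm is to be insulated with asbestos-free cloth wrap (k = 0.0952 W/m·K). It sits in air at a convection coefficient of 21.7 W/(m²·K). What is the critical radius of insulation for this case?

For a cylinder r_cr = k/h = 0.0952/21.7
r_cr = 4.39 mm; since the bare radius (2.7 mm) is below r_cr, adding a thin layer of insulation will *increase* heat loss.

r_cr ≈ 4.39 mm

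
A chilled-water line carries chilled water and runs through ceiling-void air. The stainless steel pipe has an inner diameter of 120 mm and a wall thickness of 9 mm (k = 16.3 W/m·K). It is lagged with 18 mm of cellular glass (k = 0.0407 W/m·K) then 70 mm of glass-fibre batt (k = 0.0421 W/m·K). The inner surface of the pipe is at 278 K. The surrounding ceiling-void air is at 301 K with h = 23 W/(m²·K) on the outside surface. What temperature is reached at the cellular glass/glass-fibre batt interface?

For a radial system each layer contributes R = ln(r_out/r_in)/(2πkL); films add R = 1/(hA).
R_stainless steel pipe wall = ln(69/60)/(2π×16.3×1) = 0.001365 K/W
R_cellular glass = ln(87/69)/(2π×0.0407×1) = 0.9064 K/W
R_glass-fibre batt = ln(157/87)/(2π×0.0421×1) = 2.232 K/W
R_outer film = 1/(h_o·2πr_oL) = 1/(23×2π×0.157×1) = 0.04408 K/W
R_total = 3.184 K/W
Q = ΔT/R_total = 23/3.184
Q = 7.22 W/m
T_interface = T_inner + Q·ΣR(inner→interface) = 278 + 7.22×0.9078

T ≈ 285 K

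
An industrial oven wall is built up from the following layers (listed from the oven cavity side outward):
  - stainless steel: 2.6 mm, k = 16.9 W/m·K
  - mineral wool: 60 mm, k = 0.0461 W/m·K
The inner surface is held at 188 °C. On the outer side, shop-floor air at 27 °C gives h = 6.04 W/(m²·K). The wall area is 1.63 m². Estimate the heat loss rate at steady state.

Q ≈ 179 W

Thermal resistances in series:
R_stainless steel = L/(kA) = 0.0026/(16.9×1.63) = 9.438×10^-5 K/W
R_mineral wool = L/(kA) = 0.06/(0.0461×1.63) = 0.7985 K/W
R_outer film = 1/(h_o·A) = 1/(6.04×1.63) = 0.1016 K/W
R_total = 0.9001 K/W
Q = ΔT / R_total = 161 / 0.9001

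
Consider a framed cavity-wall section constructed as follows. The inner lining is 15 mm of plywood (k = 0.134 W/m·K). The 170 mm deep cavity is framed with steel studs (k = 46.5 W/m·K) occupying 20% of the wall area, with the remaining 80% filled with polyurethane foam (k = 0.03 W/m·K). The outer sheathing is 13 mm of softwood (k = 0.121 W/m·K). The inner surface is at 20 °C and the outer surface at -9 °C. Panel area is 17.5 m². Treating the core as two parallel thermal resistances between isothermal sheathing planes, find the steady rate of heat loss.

Sheathing layers in series; stud and cavity paths in parallel between them.
R_inner = 0.015/(0.134×17.5) = 0.006397 K/W
R_stud  = 0.17/(46.5×0.2×17.5) = 0.001045 K/W
R_cav   = 0.17/(0.03×0.8×17.5) = 0.4048 K/W
1/R_core = 1/R_stud + 1/R_cav → R_core = 0.001042 K/W
R_outer = 0.013/(0.121×17.5) = 0.006139 K/W
R_total = 0.01358 K/W
Q = ΔT/R_total = 29/0.01358

Q ≈ 2140 W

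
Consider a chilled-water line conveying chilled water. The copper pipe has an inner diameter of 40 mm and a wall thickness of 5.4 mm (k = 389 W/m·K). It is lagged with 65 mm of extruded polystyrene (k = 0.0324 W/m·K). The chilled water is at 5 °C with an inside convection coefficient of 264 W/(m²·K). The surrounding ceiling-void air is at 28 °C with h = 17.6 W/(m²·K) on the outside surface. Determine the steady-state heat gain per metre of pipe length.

q′ ≈ 3.61 W/m

Treating each annulus and film as a series resistance:
R_inner film = 1/(h_i·2πr₁L) = 1/(264×2π×0.02×1) = 0.03014 K/W
R_copper pipe wall = ln(25.4/20)/(2π×389×1) = 9.779×10^-5 K/W
R_extruded polystyrene = ln(90.4/25.4)/(2π×0.0324×1) = 6.236 K/W
R_outer film = 1/(h_o·2πr_oL) = 1/(17.6×2π×0.0904×1) = 0.1 K/W
R_total = 6.366 K/W
Q = ΔT/R_total = 23/6.366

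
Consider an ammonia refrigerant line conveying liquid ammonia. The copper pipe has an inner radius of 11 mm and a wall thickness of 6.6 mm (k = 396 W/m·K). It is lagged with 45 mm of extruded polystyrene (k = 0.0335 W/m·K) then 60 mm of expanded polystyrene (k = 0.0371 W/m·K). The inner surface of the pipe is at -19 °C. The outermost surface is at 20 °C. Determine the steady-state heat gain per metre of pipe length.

Treating each annulus and film as a series resistance:
R_copper pipe wall = ln(17.6/11)/(2π×396×1) = 1.889×10^-4 K/W
R_extruded polystyrene = ln(62.6/17.6)/(2π×0.0335×1) = 6.028 K/W
R_expanded polystyrene = ln(122.6/62.6)/(2π×0.0371×1) = 2.884 K/W
R_total = 8.912 K/W
Q = ΔT/R_total = 39/8.912

q′ ≈ 4.38 W/m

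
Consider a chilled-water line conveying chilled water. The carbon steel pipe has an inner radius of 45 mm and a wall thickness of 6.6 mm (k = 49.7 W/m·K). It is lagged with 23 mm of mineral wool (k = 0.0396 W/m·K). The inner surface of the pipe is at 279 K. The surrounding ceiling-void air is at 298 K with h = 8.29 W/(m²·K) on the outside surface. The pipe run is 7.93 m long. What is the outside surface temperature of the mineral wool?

For a radial system each layer contributes R = ln(r_out/r_in)/(2πkL); films add R = 1/(hA).
R_carbon steel pipe wall = ln(51.6/45)/(2π×49.7×7.93) = 5.527×10^-5 K/W
R_mineral wool = ln(74.6/51.6)/(2π×0.0396×7.93) = 0.1868 K/W
R_outer film = 1/(h_o·2πr_oL) = 1/(8.29×2π×0.0746×7.93) = 0.03245 K/W
R_total = 0.2193 K/W
Q = ΔT/R_total = 19/0.2193
Q = 86.6 W
T_interface = T_inner + Q·ΣR(inner→interface) = 279 + 86.6×0.1869

T ≈ 295 K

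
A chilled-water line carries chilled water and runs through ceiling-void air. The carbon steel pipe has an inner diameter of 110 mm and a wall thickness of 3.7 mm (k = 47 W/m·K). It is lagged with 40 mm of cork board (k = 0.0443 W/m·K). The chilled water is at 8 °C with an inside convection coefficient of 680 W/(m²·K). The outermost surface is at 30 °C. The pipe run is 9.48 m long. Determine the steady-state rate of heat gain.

Q ≈ 111 W

Radial resistances (cylindrical: R_cond = ln(r_o/r_i)/(2πkL), R_conv = 1/(h·2πrL)):
R_inner film = 1/(h_i·2πr₁L) = 1/(680×2π×0.055×9.48) = 4.489×10^-4 K/W
R_carbon steel pipe wall = ln(58.7/55)/(2π×47×9.48) = 2.326×10^-5 K/W
R_cork board = ln(98.7/58.7)/(2π×0.0443×9.48) = 0.1969 K/W
R_total = 0.1974 K/W
Q = ΔT/R_total = 22/0.1974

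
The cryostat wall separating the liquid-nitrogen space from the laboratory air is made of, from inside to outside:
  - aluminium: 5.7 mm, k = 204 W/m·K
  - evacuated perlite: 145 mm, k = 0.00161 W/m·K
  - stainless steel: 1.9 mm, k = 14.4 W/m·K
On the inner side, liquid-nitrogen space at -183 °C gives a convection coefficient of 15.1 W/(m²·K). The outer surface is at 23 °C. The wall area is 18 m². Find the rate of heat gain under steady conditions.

Q ≈ 41.1 W

Using the resistance-network approach (series):
R_inner film = 1/(h_i·A) = 1/(15.1×18) = 0.003679 K/W
R_aluminium = L/(kA) = 0.0057/(204×18) = 1.552×10^-6 K/W
R_evacuated perlite = L/(kA) = 0.145/(0.00161×18) = 5.003 K/W
R_stainless steel = L/(kA) = 0.0019/(14.4×18) = 7.33×10^-6 K/W
R_total = 5.007 K/W
Q = ΔT / R_total = 206 / 5.007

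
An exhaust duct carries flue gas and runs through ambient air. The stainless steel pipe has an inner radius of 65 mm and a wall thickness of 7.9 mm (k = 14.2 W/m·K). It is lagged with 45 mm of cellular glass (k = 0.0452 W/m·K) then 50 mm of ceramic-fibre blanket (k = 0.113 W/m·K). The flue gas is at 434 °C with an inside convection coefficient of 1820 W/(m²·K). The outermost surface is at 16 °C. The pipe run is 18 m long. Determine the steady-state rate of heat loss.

Radial resistances (cylindrical: R_cond = ln(r_o/r_i)/(2πkL), R_conv = 1/(h·2πrL)):
R_inner film = 1/(h_i·2πr₁L) = 1/(1820×2π×0.065×18) = 7.474×10^-5 K/W
R_stainless steel pipe wall = ln(72.9/65)/(2π×14.2×18) = 7.142×10^-5 K/W
R_cellular glass = ln(117.9/72.9)/(2π×0.0452×18) = 0.09404 K/W
R_ceramic-fibre blanket = ln(167.9/117.9)/(2π×0.113×18) = 0.02766 K/W
R_total = 0.1219 K/W
Q = ΔT/R_total = 418/0.1219

Q ≈ 3430 W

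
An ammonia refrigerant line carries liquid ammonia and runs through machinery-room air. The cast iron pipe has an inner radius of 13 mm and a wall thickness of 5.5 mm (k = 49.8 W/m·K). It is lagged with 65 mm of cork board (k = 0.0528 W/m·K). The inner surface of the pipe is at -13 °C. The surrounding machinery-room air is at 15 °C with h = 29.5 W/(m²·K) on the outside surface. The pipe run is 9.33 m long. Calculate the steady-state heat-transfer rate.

Cylindrical conduction, so R = ln(r₂/r₁)/(2πkL) per layer, in series:
R_cast iron pipe wall = ln(18.5/13)/(2π×49.8×9.33) = 1.209×10^-4 K/W
R_cork board = ln(83.5/18.5)/(2π×0.0528×9.33) = 0.4869 K/W
R_outer film = 1/(h_o·2πr_oL) = 1/(29.5×2π×0.0835×9.33) = 0.006925 K/W
R_total = 0.4939 K/W
Q = ΔT/R_total = 28/0.4939

Q ≈ 56.7 W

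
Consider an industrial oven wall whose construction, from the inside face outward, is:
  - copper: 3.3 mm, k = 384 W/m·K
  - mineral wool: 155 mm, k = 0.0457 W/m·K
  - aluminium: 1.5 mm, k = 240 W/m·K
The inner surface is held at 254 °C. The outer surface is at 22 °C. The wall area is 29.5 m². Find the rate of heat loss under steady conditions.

Model the wall as resistances in series:
R_copper = L/(kA) = 0.0033/(384×29.5) = 2.913×10^-7 K/W
R_mineral wool = L/(kA) = 0.155/(0.0457×29.5) = 0.115 K/W
R_aluminium = L/(kA) = 0.0015/(240×29.5) = 2.119×10^-7 K/W
R_total = 0.115 K/W
Q = ΔT / R_total = 232 / 0.115

Q ≈ 2020 W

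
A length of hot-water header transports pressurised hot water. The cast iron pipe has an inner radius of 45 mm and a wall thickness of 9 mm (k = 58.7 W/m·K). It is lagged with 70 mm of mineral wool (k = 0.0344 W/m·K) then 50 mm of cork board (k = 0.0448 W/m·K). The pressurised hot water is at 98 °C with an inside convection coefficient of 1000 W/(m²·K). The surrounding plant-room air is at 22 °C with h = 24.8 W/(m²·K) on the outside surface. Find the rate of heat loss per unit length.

Per-layer cylindrical resistances, series-summed:
R_inner film = 1/(h_i·2πr₁L) = 1/(1000×2π×0.045×1) = 0.003537 K/W
R_cast iron pipe wall = ln(54/45)/(2π×58.7×1) = 4.943×10^-4 K/W
R_mineral wool = ln(124/54)/(2π×0.0344×1) = 3.846 K/W
R_cork board = ln(174/124)/(2π×0.0448×1) = 1.204 K/W
R_outer film = 1/(h_o·2πr_oL) = 1/(24.8×2π×0.174×1) = 0.03688 K/W
R_total = 5.091 K/W
Q = ΔT/R_total = 76/5.091

q′ ≈ 14.9 W/m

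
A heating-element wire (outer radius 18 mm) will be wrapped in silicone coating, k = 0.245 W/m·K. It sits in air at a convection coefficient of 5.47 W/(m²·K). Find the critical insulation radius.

r_cr ≈ 44.8 mm

For a cylinder r_cr = k/h = 0.245/5.47
r_cr = 44.8 mm; since the bare radius (18 mm) is below r_cr, adding a thin layer of insulation will *increase* heat loss.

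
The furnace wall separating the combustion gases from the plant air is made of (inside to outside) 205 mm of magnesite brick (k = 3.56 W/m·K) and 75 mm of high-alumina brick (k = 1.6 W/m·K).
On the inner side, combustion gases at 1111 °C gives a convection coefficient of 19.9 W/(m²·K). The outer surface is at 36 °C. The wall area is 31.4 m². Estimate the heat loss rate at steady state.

Series thermal resistances:
R_inner film = 1/(h_i·A) = 1/(19.9×31.4) = 0.0016 K/W
R_magnesite brick = L/(kA) = 0.205/(3.56×31.4) = 0.001834 K/W
R_high-alumina brick = L/(kA) = 0.075/(1.6×31.4) = 0.001493 K/W
R_total = 0.004927 K/W
Q = ΔT / R_total = 1075 / 0.004927

Q ≈ 218000 W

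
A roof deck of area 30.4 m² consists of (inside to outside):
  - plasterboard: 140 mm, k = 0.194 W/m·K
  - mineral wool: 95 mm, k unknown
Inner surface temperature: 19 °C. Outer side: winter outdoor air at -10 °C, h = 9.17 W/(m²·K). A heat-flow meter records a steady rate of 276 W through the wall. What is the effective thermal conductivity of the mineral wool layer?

k ≈ 0.0402 W/(m·K)

Thermal resistances in series:
R_plasterboard = L/(kA) = 0.14/(0.194×30.4) = 0.02374 K/W
R_outer film = 1/(h_o·A) = 1/(9.17×30.4) = 0.003587 K/W
Sum of known resistances R_other = 0.02733 K/W
Total R = ΔT/Q = 29/276 = 0.1051 K/W
R_mineral wool = R_total − R_other = 0.07775 K/W
k = L/(R·A) = 0.095/(0.07775×30.4)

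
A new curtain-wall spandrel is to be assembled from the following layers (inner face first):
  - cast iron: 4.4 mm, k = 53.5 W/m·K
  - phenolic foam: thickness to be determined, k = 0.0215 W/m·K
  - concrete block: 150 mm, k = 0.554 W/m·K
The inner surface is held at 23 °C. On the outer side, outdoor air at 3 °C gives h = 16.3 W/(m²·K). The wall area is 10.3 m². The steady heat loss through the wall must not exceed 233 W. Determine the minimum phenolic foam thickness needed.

Treating each layer as a thermal resistance in series:
R_cast iron = L/(kA) = 0.0044/(53.5×10.3) = 7.985×10^-6 K/W
R_concrete block = L/(kA) = 0.15/(0.554×10.3) = 0.02629 K/W
R_outer film = 1/(h_o·A) = 1/(16.3×10.3) = 0.005956 K/W
Sum of the known resistances R_other = 0.03225 K/W
Required total resistance R_tot = ΔT/Q_allow = 20/233 = 0.08584 K/W
R_phenolic foam = R_tot − R_other = 0.05359 K/W
L = R·k·A = 0.05359×0.0215×10.3

L ≈ 11.9 mm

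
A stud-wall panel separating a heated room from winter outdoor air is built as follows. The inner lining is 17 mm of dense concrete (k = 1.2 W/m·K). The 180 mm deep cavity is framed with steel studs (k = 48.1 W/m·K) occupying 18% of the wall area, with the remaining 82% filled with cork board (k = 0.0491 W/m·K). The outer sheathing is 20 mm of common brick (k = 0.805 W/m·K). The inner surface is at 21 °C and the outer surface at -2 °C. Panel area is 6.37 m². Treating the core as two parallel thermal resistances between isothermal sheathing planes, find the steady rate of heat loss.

Sheathing layers in series; stud and cavity paths in parallel between them.
R_inner = 0.017/(1.2×6.37) = 0.002224 K/W
R_stud  = 0.18/(48.1×0.18×6.37) = 0.003264 K/W
R_cav   = 0.18/(0.0491×0.82×6.37) = 0.7018 K/W
1/R_core = 1/R_stud + 1/R_cav → R_core = 0.003249 K/W
R_outer = 0.02/(0.805×6.37) = 0.0039 K/W
R_total = 0.009373 K/W
Q = ΔT/R_total = 23/0.009373

Q ≈ 2450 W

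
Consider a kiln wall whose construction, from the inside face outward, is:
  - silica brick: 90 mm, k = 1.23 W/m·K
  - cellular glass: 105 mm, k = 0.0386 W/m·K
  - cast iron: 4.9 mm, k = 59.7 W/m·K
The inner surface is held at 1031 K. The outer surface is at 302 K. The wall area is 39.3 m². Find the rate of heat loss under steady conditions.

Model the wall as resistances in series:
R_silica brick = L/(kA) = 0.09/(1.23×39.3) = 0.001862 K/W
R_cellular glass = L/(kA) = 0.105/(0.0386×39.3) = 0.06922 K/W
R_cast iron = L/(kA) = 0.0049/(59.7×39.3) = 2.088×10^-6 K/W
R_total = 0.07108 K/W
Q = ΔT / R_total = 729 / 0.07108

Q ≈ 10300 W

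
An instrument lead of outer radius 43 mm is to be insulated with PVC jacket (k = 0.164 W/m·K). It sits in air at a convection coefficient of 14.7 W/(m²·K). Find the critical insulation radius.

For a cylinder r_cr = k/h = 0.164/14.7
r_cr = 11.2 mm; since the bare radius (43 mm) is above r_cr, any added insulation will reduce heat loss.

r_cr ≈ 11.2 mm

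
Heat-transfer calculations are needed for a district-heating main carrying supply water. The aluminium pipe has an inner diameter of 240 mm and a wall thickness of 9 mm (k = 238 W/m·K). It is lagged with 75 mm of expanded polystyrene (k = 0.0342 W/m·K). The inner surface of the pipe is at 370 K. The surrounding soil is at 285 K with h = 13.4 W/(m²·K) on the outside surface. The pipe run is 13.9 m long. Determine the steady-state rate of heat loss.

Treating each annulus and film as a series resistance:
R_aluminium pipe wall = ln(129/120)/(2π×238×13.9) = 3.479×10^-6 K/W
R_expanded polystyrene = ln(204/129)/(2π×0.0342×13.9) = 0.1534 K/W
R_outer film = 1/(h_o·2πr_oL) = 1/(13.4×2π×0.204×13.9) = 0.004189 K/W
R_total = 0.1576 K/W
Q = ΔT/R_total = 85/0.1576

Q ≈ 539 W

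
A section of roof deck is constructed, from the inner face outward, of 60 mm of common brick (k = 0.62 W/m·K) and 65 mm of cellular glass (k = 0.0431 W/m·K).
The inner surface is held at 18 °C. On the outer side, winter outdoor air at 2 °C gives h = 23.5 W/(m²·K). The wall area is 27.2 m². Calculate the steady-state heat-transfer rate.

Q ≈ 264 W

Thermal resistances in series:
R_common brick = L/(kA) = 0.06/(0.62×27.2) = 0.003558 K/W
R_cellular glass = L/(kA) = 0.065/(0.0431×27.2) = 0.05545 K/W
R_outer film = 1/(h_o·A) = 1/(23.5×27.2) = 0.001564 K/W
R_total = 0.06057 K/W
Q = ΔT / R_total = 16 / 0.06057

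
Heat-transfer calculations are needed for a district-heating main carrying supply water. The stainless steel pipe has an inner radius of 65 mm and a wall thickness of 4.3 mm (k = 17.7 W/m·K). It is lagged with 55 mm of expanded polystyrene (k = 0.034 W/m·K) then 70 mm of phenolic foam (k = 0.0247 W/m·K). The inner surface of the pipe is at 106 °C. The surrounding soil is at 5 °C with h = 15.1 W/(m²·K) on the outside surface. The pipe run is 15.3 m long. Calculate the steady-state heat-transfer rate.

For a radial system each layer contributes R = ln(r_out/r_in)/(2πkL); films add R = 1/(hA).
R_stainless steel pipe wall = ln(69.3/65)/(2π×17.7×15.3) = 3.765×10^-5 K/W
R_expanded polystyrene = ln(124.3/69.3)/(2π×0.034×15.3) = 0.1788 K/W
R_phenolic foam = ln(194.3/124.3)/(2π×0.0247×15.3) = 0.1881 K/W
R_outer film = 1/(h_o·2πr_oL) = 1/(15.1×2π×0.1943×15.3) = 0.003546 K/W
R_total = 0.3705 K/W
Q = ΔT/R_total = 101/0.3705

Q ≈ 273 W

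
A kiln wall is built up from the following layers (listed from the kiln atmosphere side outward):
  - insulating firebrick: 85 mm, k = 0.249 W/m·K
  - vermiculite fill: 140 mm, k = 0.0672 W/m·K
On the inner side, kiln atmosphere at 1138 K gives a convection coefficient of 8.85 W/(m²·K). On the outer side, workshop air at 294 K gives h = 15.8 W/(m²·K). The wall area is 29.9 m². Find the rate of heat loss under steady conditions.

Q ≈ 9700 W

Using the resistance-network approach (series):
R_inner film = 1/(h_i·A) = 1/(8.85×29.9) = 0.003779 K/W
R_insulating firebrick = L/(kA) = 0.085/(0.249×29.9) = 0.01142 K/W
R_vermiculite fill = L/(kA) = 0.14/(0.0672×29.9) = 0.06968 K/W
R_outer film = 1/(h_o·A) = 1/(15.8×29.9) = 0.002117 K/W
R_total = 0.08699 K/W
Q = ΔT / R_total = 844 / 0.08699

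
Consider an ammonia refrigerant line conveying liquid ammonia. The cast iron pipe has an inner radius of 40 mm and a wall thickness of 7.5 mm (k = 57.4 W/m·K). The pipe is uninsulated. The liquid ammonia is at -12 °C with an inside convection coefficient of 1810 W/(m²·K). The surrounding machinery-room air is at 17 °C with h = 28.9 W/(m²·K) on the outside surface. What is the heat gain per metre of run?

For a radial system each layer contributes R = ln(r_out/r_in)/(2πkL); films add R = 1/(hA).
R_inner film = 1/(h_i·2πr₁L) = 1/(1810×2π×0.04×1) = 0.002198 K/W
R_cast iron pipe wall = ln(47.5/40)/(2π×57.4×1) = 4.765×10^-4 K/W
R_outer film = 1/(h_o·2πr_oL) = 1/(28.9×2π×0.0475×1) = 0.1159 K/W
R_total = 0.1186 K/W
Q = ΔT/R_total = 29/0.1186

q′ ≈ 244 W/m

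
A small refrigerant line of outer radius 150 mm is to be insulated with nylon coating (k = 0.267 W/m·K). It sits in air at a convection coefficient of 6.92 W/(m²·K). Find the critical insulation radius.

r_cr ≈ 38.6 mm

For a cylinder r_cr = k/h = 0.267/6.92
r_cr = 38.6 mm; since the bare radius (150 mm) is above r_cr, any added insulation will reduce heat loss.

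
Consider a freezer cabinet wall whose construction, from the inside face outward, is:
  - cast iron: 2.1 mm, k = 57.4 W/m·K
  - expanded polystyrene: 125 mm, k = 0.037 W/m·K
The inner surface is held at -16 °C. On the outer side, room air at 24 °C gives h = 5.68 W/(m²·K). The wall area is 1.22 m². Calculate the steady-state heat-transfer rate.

Q ≈ 13.7 W

Series thermal resistances:
R_cast iron = L/(kA) = 0.0021/(57.4×1.22) = 2.999×10^-5 K/W
R_expanded polystyrene = L/(kA) = 0.125/(0.037×1.22) = 2.769 K/W
R_outer film = 1/(h_o·A) = 1/(5.68×1.22) = 0.1443 K/W
R_total = 2.914 K/W
Q = ΔT / R_total = 40 / 2.914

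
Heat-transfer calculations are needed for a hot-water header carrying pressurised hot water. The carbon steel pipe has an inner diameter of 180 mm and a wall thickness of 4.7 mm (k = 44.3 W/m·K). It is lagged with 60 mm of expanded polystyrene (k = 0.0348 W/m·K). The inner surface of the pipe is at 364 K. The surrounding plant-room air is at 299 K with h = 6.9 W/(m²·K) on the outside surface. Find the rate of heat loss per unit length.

q′ ≈ 27.2 W/m

Treating each annulus and film as a series resistance:
R_carbon steel pipe wall = ln(94.7/90)/(2π×44.3×1) = 1.829×10^-4 K/W
R_expanded polystyrene = ln(154.7/94.7)/(2π×0.0348×1) = 2.245 K/W
R_outer film = 1/(h_o·2πr_oL) = 1/(6.9×2π×0.1547×1) = 0.1491 K/W
R_total = 2.394 K/W
Q = ΔT/R_total = 65/2.394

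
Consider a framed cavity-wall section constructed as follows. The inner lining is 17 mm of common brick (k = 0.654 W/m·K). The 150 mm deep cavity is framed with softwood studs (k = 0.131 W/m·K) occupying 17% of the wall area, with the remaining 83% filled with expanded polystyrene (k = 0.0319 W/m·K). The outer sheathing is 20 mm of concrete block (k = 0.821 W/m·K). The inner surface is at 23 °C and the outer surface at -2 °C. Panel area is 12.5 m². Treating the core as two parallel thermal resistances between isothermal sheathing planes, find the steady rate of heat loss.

Q ≈ 99.9 W

Sheathing layers in series; stud and cavity paths in parallel between them.
R_inner = 0.017/(0.654×12.5) = 0.00208 K/W
R_stud  = 0.15/(0.131×0.17×12.5) = 0.5388 K/W
R_cav   = 0.15/(0.0319×0.83×12.5) = 0.4532 K/W
1/R_core = 1/R_stud + 1/R_cav → R_core = 0.2462 K/W
R_outer = 0.02/(0.821×12.5) = 0.001949 K/W
R_total = 0.2502 K/W
Q = ΔT/R_total = 25/0.2502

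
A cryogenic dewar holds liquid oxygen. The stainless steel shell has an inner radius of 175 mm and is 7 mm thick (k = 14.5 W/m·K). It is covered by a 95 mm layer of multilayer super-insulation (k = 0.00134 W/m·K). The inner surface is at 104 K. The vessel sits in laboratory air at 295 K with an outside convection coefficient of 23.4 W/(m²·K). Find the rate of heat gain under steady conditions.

Spherical conduction: R = (1/r_in − 1/r_out)/(4πk) per layer; series-sum.
R_stainless steel shell = (1/0.175 − 1/0.182)/(4π×14.5) = 0.001206 K/W
R_multilayer super-insulation = (1/0.182 − 1/0.277)/(4π×0.00134) = 111.9 K/W
R_outer film = 1/(h·4πr_o²) = 1/(23.4×4π×0.277²) = 0.04432 K/W
R_total = 112 K/W
Q = ΔT/R_total = 191/112

Q ≈ 1.71 W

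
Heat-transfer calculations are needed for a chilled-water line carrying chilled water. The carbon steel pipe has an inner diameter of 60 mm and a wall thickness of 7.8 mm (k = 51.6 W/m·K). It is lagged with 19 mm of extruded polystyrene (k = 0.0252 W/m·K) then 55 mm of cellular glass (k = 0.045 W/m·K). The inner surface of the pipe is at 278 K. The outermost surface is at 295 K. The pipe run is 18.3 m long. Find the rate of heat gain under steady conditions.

Radial resistances (cylindrical: R_cond = ln(r_o/r_i)/(2πkL), R_conv = 1/(h·2πrL)):
R_carbon steel pipe wall = ln(37.8/30)/(2π×51.6×18.3) = 3.895×10^-5 K/W
R_extruded polystyrene = ln(56.8/37.8)/(2π×0.0252×18.3) = 0.1405 K/W
R_cellular glass = ln(111.8/56.8)/(2π×0.045×18.3) = 0.1309 K/W
R_total = 0.2715 K/W
Q = ΔT/R_total = 17/0.2715

Q ≈ 62.6 W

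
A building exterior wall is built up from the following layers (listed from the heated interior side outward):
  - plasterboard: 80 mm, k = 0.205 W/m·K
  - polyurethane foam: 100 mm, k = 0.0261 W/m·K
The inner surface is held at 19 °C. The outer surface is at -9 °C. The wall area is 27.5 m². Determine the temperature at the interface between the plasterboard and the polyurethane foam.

Thermal resistances in series:
R_plasterboard = L/(kA) = 0.08/(0.205×27.5) = 0.01419 K/W
R_polyurethane foam = L/(kA) = 0.1/(0.0261×27.5) = 0.1393 K/W
R_total = 0.1535 K/W;  Q = ΔT/R_total = 28/0.1535 = 182.4 W
T_interface = T_inner − Q·ΣR(inner→interface) = 19 − 182×0.01419

T ≈ 16.4 °C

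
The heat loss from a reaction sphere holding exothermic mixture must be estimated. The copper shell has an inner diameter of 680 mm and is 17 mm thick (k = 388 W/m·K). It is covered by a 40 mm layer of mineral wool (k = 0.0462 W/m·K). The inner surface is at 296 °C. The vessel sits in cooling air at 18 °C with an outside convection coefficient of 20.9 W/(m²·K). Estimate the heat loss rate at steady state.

For a spherical shell R = (1/r₁ − 1/r₂)/(4πk); film R = 1/(h·4πr²). In series:
R_copper shell = (1/0.34 − 1/0.357)/(4π×388) = 2.873×10^-5 K/W
R_mineral wool = (1/0.357 − 1/0.397)/(4π×0.0462) = 0.4861 K/W
R_outer film = 1/(h·4πr_o²) = 1/(20.9×4π×0.397²) = 0.02416 K/W
R_total = 0.5103 K/W
Q = ΔT/R_total = 278/0.5103

Q ≈ 545 W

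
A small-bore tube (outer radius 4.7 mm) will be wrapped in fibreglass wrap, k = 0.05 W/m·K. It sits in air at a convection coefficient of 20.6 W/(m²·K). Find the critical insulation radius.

For a cylinder r_cr = k/h = 0.05/20.6
r_cr = 2.43 mm; since the bare radius (4.7 mm) is above r_cr, any added insulation will reduce heat loss.

r_cr ≈ 2.43 mm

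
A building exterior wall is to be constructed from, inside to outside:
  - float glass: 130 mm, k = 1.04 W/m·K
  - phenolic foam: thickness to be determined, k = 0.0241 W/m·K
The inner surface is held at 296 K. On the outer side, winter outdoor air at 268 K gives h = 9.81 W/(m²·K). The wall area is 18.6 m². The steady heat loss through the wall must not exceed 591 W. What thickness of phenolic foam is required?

Model the wall as resistances in series:
R_float glass = L/(kA) = 0.13/(1.04×18.6) = 0.00672 K/W
R_outer film = 1/(h_o·A) = 1/(9.81×18.6) = 0.00548 K/W
Sum of the known resistances R_other = 0.0122 K/W
Required total resistance R_tot = ΔT/Q_allow = 28/591 = 0.04738 K/W
R_phenolic foam = R_tot − R_other = 0.03518 K/W
L = R·k·A = 0.03518×0.0241×18.6

L ≈ 15.8 mm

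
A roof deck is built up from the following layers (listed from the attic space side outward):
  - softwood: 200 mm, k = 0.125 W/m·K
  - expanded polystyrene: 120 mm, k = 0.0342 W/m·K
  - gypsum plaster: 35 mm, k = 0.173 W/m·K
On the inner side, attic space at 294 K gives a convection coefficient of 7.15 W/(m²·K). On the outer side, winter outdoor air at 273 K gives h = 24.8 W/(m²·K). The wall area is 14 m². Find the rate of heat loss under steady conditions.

Thermal resistances in series:
R_inner film = 1/(h_i·A) = 1/(7.15×14) = 0.00999 K/W
R_softwood = L/(kA) = 0.2/(0.125×14) = 0.1143 K/W
R_expanded polystyrene = L/(kA) = 0.12/(0.0342×14) = 0.2506 K/W
R_gypsum plaster = L/(kA) = 0.035/(0.173×14) = 0.01445 K/W
R_outer film = 1/(h_o·A) = 1/(24.8×14) = 0.00288 K/W
R_total = 0.3922 K/W
Q = ΔT / R_total = 21 / 0.3922

Q ≈ 53.5 W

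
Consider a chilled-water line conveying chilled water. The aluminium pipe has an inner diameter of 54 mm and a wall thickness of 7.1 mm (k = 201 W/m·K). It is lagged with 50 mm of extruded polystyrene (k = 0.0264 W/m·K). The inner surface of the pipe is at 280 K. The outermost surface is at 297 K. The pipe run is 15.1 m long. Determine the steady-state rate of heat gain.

Q ≈ 47.2 W

Radial resistances (cylindrical: R_cond = ln(r_o/r_i)/(2πkL), R_conv = 1/(h·2πrL)):
R_aluminium pipe wall = ln(34.1/27)/(2π×201×15.1) = 1.224×10^-5 K/W
R_extruded polystyrene = ln(84.1/34.1)/(2π×0.0264×15.1) = 0.3604 K/W
R_total = 0.3604 K/W
Q = ΔT/R_total = 17/0.3604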